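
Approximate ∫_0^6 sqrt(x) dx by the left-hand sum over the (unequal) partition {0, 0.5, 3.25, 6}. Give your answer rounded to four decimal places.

Subinterval widths: 0.5, 2.75, 2.75.
Left endpoints: 0, 0.5, 3.25.
f(0) ≈ 0.0000, f(0.5) ≈ 0.7071, f(3.25) ≈ 1.8028.
Sum = Σ Δx_i · f(x_i).
Sum ≈ 6.9022.

6.9022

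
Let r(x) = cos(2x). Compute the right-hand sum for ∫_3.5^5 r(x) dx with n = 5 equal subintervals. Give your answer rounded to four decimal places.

Δx = (5 − 3.5)/5 = 0.3.
Right endpoints: 3.8, 4.1, 4.4, 4.7, 5.
r(3.8) ≈ 0.2513, r(4.1) ≈ -0.3392, r(4.4) ≈ -0.8111, r(4.7) ≈ -0.9997, r(5) ≈ -0.8391.
Sum = Δx · [r(3.8) + r(4.1) + r(4.4) + r(4.7) + r(5)].
Sum ≈ -0.8213.

-0.8213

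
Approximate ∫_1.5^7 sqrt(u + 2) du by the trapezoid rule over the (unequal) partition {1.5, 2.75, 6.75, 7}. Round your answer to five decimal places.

Subinterval widths: 1.25, 4, 0.25.
f(1.5) ≈ 1.87083, f(2.75) ≈ 2.17945, f(6.75) ≈ 2.95804, f(7) ≈ 3.00000.
On each subinterval the trapezoid contributes (Δu_i/2)·[f(u_{i-1}) + f(u_i)].
Sum ≈ 13.55116.

13.55116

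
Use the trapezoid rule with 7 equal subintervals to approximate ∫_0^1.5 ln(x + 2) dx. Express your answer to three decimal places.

Δx = (1.5 − 0)/7 = 3/14.
f(0) ≈ 0.693, f(3/14) ≈ 0.795, f(3/7) ≈ 0.887, f(9/14) ≈ 0.972, f(6/7) ≈ 1.050, f(15/14) ≈ 1.122, f(9/7) ≈ 1.190, f(1.5) ≈ 1.253.
T_7 = (Δx/2)·[f(x_0) + 2f(x_1) + ... + 2f(x_{6}) + f(x_7)].
Sum ≈ 1.498.

1.498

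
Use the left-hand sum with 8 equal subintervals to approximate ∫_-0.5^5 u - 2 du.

Δu = (5 − (-0.5))/8 = 0.6875.
Left endpoints: -0.5, 0.1875, 0.875, 1.5625, 2.25, 2.9375, 3.625, 4.3125.
f(-0.5) = -2.5, f(0.1875) = -1.8125, f(0.875) = -1.125, f(1.5625) = -0.4375, f(2.25) = 0.25, f(2.9375) = 0.9375, f(3.625) = 1.625, f(4.3125) = 2.3125.
Sum = Δu · [f(-0.5) + f(0.1875) + f(0.875) + ...].
Sum = -0.515625.

-0.515625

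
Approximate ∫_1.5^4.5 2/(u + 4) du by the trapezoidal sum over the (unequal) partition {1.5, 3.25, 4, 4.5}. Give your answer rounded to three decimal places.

Subinterval widths: 1.75, 0.75, 0.5.
f(1.5) = 4/11, f(3.25) = 8/29, f(4) = 0.25, f(4.5) = 4/17.
On each subinterval the trapezoid contributes (Δu_i/2)·[f(u_{i-1}) + f(u_i)].
Sum ≈ 0.878.

0.878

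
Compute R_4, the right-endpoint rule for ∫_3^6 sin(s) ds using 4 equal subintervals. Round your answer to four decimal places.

Δs = (6 − 3)/4 = 0.75.
Right endpoints: 3.75, 4.5, 5.25, 6.
f(3.75) ≈ -0.5716, f(4.5) ≈ -0.9775, f(5.25) ≈ -0.8589, f(6) ≈ -0.2794.
Sum = Δs · [f(3.75) + f(4.5) + f(5.25) + f(6)].
Sum ≈ -2.0156.

-2.0156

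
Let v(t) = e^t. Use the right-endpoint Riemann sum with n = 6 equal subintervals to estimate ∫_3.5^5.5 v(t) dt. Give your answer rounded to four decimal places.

248.7947

Δt = (5.5 − 3.5)/6 = 1/3.
Right endpoints: 23/6, 25/6, 4.5, 29/6, 31/6, 5.5.
v(23/6) ≈ 46.2163, v(25/6) ≈ 64.5001, v(4.5) ≈ 90.0171, v(29/6) ≈ 125.6290, v(31/6) ≈ 175.3294, v(5.5) ≈ 244.6919.
Sum = Δt · [v(23/6) + v(25/6) + v(4.5) + ...].
Sum ≈ 248.7947.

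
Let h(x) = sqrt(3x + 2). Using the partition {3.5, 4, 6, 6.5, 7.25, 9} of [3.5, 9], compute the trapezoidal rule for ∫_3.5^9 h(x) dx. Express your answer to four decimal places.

Subinterval widths: 0.5, 2, 0.5, 0.75, 1.75.
h(3.5) ≈ 3.5355, h(4) ≈ 3.7417, h(6) ≈ 4.4721, h(6.5) ≈ 4.6368, h(7.25) ≈ 4.8734, h(9) ≈ 5.3852.
On each subinterval the trapezoid contributes (Δx_i/2)·[h(x_{i-1}) + h(x_i)].
Sum ≈ 24.8529.

24.8529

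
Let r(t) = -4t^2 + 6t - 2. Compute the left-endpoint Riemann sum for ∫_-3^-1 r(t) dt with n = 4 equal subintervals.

-74

Δt = (-1 − (-3))/4 = 0.5.
Left endpoints: -3, -2.5, -2, -1.5.
r(-3) = -56, r(-2.5) = -42, r(-2) = -30, r(-1.5) = -20.
Sum = Δt · [r(-3) + r(-2.5) + r(-2) + r(-1.5)].
Sum = -74.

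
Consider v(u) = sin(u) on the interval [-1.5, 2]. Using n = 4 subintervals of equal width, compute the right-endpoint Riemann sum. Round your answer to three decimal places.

1.290

Δu = (2 − (-1.5))/4 = 0.875.
Right endpoints: -0.625, 0.25, 1.125, 2.
v(-0.625) ≈ -0.585, v(0.25) ≈ 0.247, v(1.125) ≈ 0.902, v(2) ≈ 0.909.
Sum = Δu · [v(-0.625) + v(0.25) + v(1.125) + v(2)].
Sum ≈ 1.290.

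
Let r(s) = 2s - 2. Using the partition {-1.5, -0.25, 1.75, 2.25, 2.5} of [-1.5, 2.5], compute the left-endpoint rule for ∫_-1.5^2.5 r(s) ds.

-9.875

Subinterval widths: 1.25, 2, 0.5, 0.25.
Left endpoints: -1.5, -0.25, 1.75, 2.25.
r(-1.5) = -5, r(-0.25) = -2.5, r(1.75) = 1.5, r(2.25) = 2.5.
Sum = Σ Δs_i · r(s_i).
Sum = -9.875.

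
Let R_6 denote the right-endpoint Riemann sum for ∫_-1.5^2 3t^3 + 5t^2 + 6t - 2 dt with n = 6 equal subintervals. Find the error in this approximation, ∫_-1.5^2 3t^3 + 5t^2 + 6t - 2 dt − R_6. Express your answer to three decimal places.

Exact integral: ∫_-1.5^2 f(t) dt ≈ 25.41146.
R_6 ≈ 45.48076.
Error ≈ 25.41146 − 45.48076 ≈ -20.069.

-20.069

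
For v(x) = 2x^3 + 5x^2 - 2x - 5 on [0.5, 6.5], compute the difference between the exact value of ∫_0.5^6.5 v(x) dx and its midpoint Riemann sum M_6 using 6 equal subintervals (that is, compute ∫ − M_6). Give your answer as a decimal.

13

Exact integral: ∫_0.5^6.5 v(x) dx = 1278.
M_6 = 1265.
Error = 1278 − 1265 = 13.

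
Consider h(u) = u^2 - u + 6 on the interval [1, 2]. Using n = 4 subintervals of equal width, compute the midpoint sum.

Δu = (2 − 1)/4 = 0.25.
Midpoints: 1.125, 1.375, 1.625, 1.875.
h(1.125) = 6.140625, h(1.375) = 6.515625, h(1.625) = 7.015625, h(1.875) = 7.640625.
Sum = Δu · [h(1.125) + h(1.375) + h(1.625) + h(1.875)].
Sum = 6.828125.

6.828125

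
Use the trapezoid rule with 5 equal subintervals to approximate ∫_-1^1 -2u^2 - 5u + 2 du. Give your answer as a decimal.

Δu = (1 − (-1))/5 = 0.4.
f(-1) = 5, f(-0.6) = 4.28, f(-0.2) = 2.92, f(0.2) = 0.92, f(0.6) = -1.72, f(1) = -5.
T_5 = (Δu/2)·[f(u_0) + 2f(u_1) + ... + 2f(u_{4}) + f(u_5)].
Sum = 2.56.

2.56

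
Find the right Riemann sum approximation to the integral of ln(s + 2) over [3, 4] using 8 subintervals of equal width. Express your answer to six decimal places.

1.714719

Δs = (4 − 3)/8 = 0.125.
Right endpoints: 3.125, 3.25, 3.375, 3.5, 3.625, 3.75, 3.875, 4.
f(3.125) ≈ 1.634131, f(3.25) ≈ 1.658228, f(3.375) ≈ 1.681759, f(3.5) ≈ 1.704748, f(3.625) ≈ 1.727221, f(3.75) ≈ 1.749200, f(3.875) ≈ 1.770706, f(4) ≈ 1.791759.
Sum = Δs · [f(3.125) + f(3.25) + f(3.375) + ...].
Sum ≈ 1.714719.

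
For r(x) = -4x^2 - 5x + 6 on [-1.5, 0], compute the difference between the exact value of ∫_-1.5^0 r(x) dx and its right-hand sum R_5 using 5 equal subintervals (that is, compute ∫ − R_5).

-0.135

Exact integral: ∫_-1.5^0 r(x) dx = 10.125.
R_5 = 10.26.
Error = 10.125 − 10.26 = -0.135.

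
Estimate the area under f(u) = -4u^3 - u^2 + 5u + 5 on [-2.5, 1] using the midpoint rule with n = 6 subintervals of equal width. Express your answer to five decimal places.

36.10185

Δu = (1 − (-2.5))/6 = 7/12.
Midpoints: -53/24, -1.625, -25/24, -11/24, 0.125, 17/24.
f(-53/24) = 111143/3456, f(-1.625) = 11.3984375, f(-25/24) = 11155/3456, f(-11/24) = 9965/3456, f(0.125) = 5.6015625, f(17/24) = 22873/3456.
Sum = Δu · [f(-53/24) + f(-1.625) + f(-25/24) + ...].
Sum ≈ 36.10185.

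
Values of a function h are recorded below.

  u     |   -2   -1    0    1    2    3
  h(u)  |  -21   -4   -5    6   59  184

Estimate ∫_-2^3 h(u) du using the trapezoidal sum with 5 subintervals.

137.5

Δu = 1.
T_5 = (1/2)·[(-21) + 2·(-4) + 2·(-5) + 2·6 + 2·59 + 184] = 137.5.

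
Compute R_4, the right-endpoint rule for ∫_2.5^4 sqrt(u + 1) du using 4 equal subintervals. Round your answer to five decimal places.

Δu = (4 − 2.5)/4 = 0.375.
Right endpoints: 2.875, 3.25, 3.625, 4.
f(2.875) ≈ 1.96850, f(3.25) ≈ 2.06155, f(3.625) ≈ 2.15058, f(4) ≈ 2.23607.
Sum = Δu · [f(2.875) + f(3.25) + f(3.625) + f(4)].
Sum ≈ 3.15626.

3.15626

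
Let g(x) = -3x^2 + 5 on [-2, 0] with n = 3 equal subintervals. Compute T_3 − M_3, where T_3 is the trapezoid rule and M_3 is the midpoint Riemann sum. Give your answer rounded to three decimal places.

T_3 ≈ 1.55556.
M_3 ≈ 2.22222.
T_3 − M_3 ≈ -0.667.

-0.667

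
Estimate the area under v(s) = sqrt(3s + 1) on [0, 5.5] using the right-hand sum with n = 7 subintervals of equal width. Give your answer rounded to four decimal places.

17.2413

Δs = (5.5 − 0)/7 = 11/14.
Right endpoints: 11/14, 11/7, 33/14, 22/7, 55/14, 33/7, 5.5.
v(11/14) ≈ 1.8323, v(11/7) ≈ 2.3905, v(33/14) ≈ 2.8410, v(22/7) ≈ 3.2293, v(55/14) ≈ 3.5757, v(33/7) ≈ 3.8914, v(5.5) ≈ 4.1833.
Sum = Δs · [v(11/14) + v(11/7) + v(33/14) + ...].
Sum ≈ 17.2413.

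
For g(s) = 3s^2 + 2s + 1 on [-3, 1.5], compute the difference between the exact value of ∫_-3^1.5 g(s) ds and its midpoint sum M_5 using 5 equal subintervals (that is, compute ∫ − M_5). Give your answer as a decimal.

Exact integral: ∫_-3^1.5 g(s) ds = 28.125.
M_5 = 27.21375.
Error = 28.125 − 27.21375 = 0.91125.

0.91125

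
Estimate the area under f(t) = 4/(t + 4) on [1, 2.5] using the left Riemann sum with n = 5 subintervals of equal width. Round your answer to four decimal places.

Δt = (2.5 − 1)/5 = 0.3.
Left endpoints: 1, 1.3, 1.6, 1.9, 2.2.
f(1) = 0.8, f(1.3) = 40/53, f(1.6) = 5/7, f(1.9) = 40/59, f(2.2) = 20/31.
Sum = Δt · [f(1) + f(1.3) + f(1.6) + f(1.9) + f(2.2)].
Sum ≈ 1.0776.

1.0776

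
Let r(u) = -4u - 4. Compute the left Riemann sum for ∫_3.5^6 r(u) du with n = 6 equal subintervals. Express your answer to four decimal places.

-55.4167

Δu = (6 − 3.5)/6 = 5/12.
Left endpoints: 3.5, 47/12, 13/3, 4.75, 31/6, 67/12.
r(3.5) = -18, r(47/12) = -59/3, r(13/3) = -64/3, r(4.75) = -23, r(31/6) = -74/3, r(67/12) = -79/3.
Sum = Δu · [r(3.5) + r(47/12) + r(13/3) + ...].
Sum ≈ -55.4167.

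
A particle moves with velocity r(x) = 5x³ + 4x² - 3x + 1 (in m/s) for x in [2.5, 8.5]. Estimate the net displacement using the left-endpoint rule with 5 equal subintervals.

5362.71

Δx = (8.5 − 2.5)/5 = 1.2.
Left endpoints: 2.5, 3.7, 4.9, 6.1, 7.3.
r(2.5) = 96.625, r(3.7) = 297.925, r(4.9) = 670.585, r(6.1) = 1266.445, r(7.3) = 2137.345.
Sum = Δx · [r(2.5) + r(3.7) + r(4.9) + r(6.1) + r(7.3)].
Sum = 5362.71.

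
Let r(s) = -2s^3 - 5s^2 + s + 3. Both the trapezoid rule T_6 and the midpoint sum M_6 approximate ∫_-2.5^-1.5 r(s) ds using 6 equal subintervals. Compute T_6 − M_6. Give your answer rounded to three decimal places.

0.049

T_6 ≈ -2.38426.
M_6 ≈ -2.43287.
T_6 − M_6 ≈ 0.049.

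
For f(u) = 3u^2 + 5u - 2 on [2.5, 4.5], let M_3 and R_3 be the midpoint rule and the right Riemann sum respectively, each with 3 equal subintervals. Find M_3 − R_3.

-18

M_3 ≈ 106.277778.
R_3 ≈ 124.277778.
M_3 − R_3 = -18.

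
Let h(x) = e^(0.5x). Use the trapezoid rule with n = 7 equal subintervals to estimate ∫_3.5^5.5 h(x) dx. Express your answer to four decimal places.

Δx = (5.5 − 3.5)/7 = 2/7.
h(3.5) ≈ 5.7546, h(53/14) ≈ 6.6383, h(57/14) ≈ 7.6577, h(61/14) ≈ 8.8337, h(65/14) ≈ 10.1902, h(69/14) ≈ 11.7551, h(73/14) ≈ 13.5603, h(5.5) ≈ 15.6426.
T_7 = (Δx/2)·[h(x_0) + 2h(x_1) + ... + 2h(x_{6}) + h(x_7)].
Sum ≈ 19.8097.

19.8097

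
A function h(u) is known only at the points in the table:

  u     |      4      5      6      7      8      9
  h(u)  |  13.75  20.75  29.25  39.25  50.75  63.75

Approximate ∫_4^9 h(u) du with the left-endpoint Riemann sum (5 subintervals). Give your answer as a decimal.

Δu = 1.
Sum = 1·[13.75 + 20.75 + 29.25 + 39.25 + 50.75] = 153.75.

153.75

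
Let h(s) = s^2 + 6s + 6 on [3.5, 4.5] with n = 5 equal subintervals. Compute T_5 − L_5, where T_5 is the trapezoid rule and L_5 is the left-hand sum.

T_5 = 46.09.
L_5 = 44.69.
T_5 − L_5 = 1.4.

1.4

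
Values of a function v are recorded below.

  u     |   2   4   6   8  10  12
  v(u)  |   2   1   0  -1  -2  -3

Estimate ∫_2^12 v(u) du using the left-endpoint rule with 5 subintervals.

Δu = 2.
Sum = 2·[2 + 1 + 0 + (-1) + (-2)] = 0.

0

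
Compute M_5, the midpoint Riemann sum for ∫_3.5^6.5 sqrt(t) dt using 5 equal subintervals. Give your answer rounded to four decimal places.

6.6837

Δt = (6.5 − 3.5)/5 = 0.6.
Midpoints: 3.8, 4.4, 5, 5.6, 6.2.
f(3.8) ≈ 1.9494, f(4.4) ≈ 2.0976, f(5) ≈ 2.2361, f(5.6) ≈ 2.3664, f(6.2) ≈ 2.4900.
Sum = Δt · [f(3.8) + f(4.4) + f(5) + f(5.6) + f(6.2)].
Sum ≈ 6.6837.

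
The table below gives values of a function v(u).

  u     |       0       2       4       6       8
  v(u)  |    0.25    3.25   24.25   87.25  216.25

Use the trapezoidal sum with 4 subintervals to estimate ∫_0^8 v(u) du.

446

Δu = 2.
T_4 = (2/2)·[0.25 + 2·3.25 + 2·24.25 + 2·87.25 + 216.25] = 446.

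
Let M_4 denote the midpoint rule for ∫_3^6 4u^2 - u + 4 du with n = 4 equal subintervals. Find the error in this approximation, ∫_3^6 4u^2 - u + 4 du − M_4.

Exact integral: ∫_3^6 f(u) du = 250.5.
M_4 = 249.9375.
Error = 250.5 − 249.9375 = 0.5625.

0.5625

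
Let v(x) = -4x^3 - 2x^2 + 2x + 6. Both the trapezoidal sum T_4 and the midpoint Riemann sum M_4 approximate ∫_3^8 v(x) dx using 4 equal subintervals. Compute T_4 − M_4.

T_4 = -4341.875.
M_4 = -4209.0625.
T_4 − M_4 = -132.8125.

-132.8125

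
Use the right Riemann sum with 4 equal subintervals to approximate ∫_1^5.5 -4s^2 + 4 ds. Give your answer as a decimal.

-272.109375

Δs = (5.5 − 1)/4 = 1.125.
Right endpoints: 2.125, 3.25, 4.375, 5.5.
f(2.125) = -14.0625, f(3.25) = -38.25, f(4.375) = -72.5625, f(5.5) = -117.
Sum = Δs · [f(2.125) + f(3.25) + f(4.375) + f(5.5)].
Sum = -272.109375.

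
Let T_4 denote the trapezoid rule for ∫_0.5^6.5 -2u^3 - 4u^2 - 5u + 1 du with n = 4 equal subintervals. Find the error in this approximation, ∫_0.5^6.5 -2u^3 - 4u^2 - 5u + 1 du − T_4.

Exact integral: ∫_0.5^6.5 f(u) du = -1357.5.
T_4 = -1413.75.
Error = -1357.5 − (-1413.75) = 56.25.

56.25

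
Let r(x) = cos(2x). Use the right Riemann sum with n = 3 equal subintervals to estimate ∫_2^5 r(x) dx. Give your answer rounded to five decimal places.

-0.02440

Δx = (5 − 2)/3 = 1.
Right endpoints: 3, 4, 5.
r(3) ≈ 0.96017, r(4) ≈ -0.14550, r(5) ≈ -0.83907.
Sum = Δx · [r(3) + r(4) + r(5)].
Sum ≈ -0.02440.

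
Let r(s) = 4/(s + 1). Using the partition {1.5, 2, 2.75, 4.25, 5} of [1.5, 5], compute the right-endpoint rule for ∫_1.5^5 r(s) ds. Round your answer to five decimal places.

Subinterval widths: 0.5, 0.75, 1.5, 0.75.
Right endpoints: 2, 2.75, 4.25, 5.
r(2) = 4/3, r(2.75) = 16/15, r(4.25) = 16/21, r(5) = 2/3.
Sum = Σ Δs_i · r(s_i).
Sum ≈ 3.10952.

3.10952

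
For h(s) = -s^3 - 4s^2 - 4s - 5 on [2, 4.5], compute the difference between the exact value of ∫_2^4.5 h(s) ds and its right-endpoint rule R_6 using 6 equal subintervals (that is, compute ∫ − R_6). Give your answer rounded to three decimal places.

Exact integral: ∫_2^4.5 h(s) ds ≈ -254.34896.
R_6 ≈ -288.28631.
Error ≈ -254.34896 − (-288.28631) ≈ 33.937.

33.937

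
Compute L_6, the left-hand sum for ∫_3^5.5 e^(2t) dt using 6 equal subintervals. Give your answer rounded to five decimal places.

19046.82776

Δt = (5.5 − 3)/6 = 5/12.
Left endpoints: 3, 41/12, 23/6, 4.25, 14/3, 61/12.
f(3) ≈ 403.42879, f(41/12) ≈ 928.27993, f(23/6) ≈ 2135.94973, f(4.25) ≈ 4914.76884, f(14/3) ≈ 11308.76461, f(61/12) ≈ 26021.19473.
Sum = Δt · [f(3) + f(41/12) + f(23/6) + ...].
Sum ≈ 19046.82776.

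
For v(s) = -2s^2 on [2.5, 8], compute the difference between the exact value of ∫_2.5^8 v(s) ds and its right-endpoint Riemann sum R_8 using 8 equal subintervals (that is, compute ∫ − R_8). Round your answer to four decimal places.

40.5697

Exact integral: ∫_2.5^8 v(s) ds ≈ -330.916667.
R_8 ≈ -371.486328.
Error ≈ -330.916667 − (-371.486328) ≈ 40.5697.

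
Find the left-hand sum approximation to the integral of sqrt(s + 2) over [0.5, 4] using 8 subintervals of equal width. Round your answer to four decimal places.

Δs = (4 − 0.5)/8 = 0.4375.
Left endpoints: 0.5, 0.9375, 1.375, 1.8125, 2.25, 2.6875, 3.125, 3.5625.
f(0.5) ≈ 1.5811, f(0.9375) ≈ 1.7139, f(1.375) ≈ 1.8371, f(1.8125) ≈ 1.9526, f(2.25) ≈ 2.0616, f(2.6875) ≈ 2.1651, f(3.125) ≈ 2.2638, f(3.5625) ≈ 2.3585.
Sum = Δs · [f(0.5) + f(0.9375) + f(1.375) + ...].
Sum ≈ 6.9710.

6.9710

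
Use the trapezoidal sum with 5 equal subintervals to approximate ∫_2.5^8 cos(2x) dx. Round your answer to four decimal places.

Δx = (8 − 2.5)/5 = 1.1.
f(2.5) ≈ 0.2837, f(3.6) ≈ 0.6084, f(4.7) ≈ -0.9997, f(5.8) ≈ 0.5683, f(6.9) ≈ 0.3308, f(8) ≈ -0.9577.
T_5 = (Δx/2)·[f(x_0) + 2f(x_1) + ... + 2f(x_{4}) + f(x_5)].
Sum ≈ 0.1878.

0.1878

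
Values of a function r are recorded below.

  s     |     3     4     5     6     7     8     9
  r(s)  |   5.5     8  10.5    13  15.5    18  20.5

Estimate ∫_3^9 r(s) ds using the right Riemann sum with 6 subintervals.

Δs = 1.
Sum = 1·[8 + 10.5 + 13 + 15.5 + 18 + 20.5] = 85.5.

85.5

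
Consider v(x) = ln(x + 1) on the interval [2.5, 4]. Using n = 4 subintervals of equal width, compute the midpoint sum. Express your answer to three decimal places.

2.163

Δx = (4 − 2.5)/4 = 0.375.
Midpoints: 2.6875, 3.0625, 3.4375, 3.8125.
v(2.6875) ≈ 1.305, v(3.0625) ≈ 1.402, v(3.4375) ≈ 1.490, v(3.8125) ≈ 1.571.
Sum = Δx · [v(2.6875) + v(3.0625) + v(3.4375) + v(3.8125)].
Sum ≈ 2.163.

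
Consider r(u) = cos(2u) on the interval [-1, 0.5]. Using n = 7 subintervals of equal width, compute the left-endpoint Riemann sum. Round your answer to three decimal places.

Δu = (0.5 − (-1))/7 = 3/14.
Left endpoints: -1, -11/14, -4/7, -5/14, -1/7, 1/14, 2/7.
r(-1) ≈ -0.416, r(-11/14) ≈ -0.001, r(-4/7) ≈ 0.415, r(-5/14) ≈ 0.756, r(-1/7) ≈ 0.959, r(1/14) ≈ 0.990, r(2/7) ≈ 0.841.
Sum = Δu · [r(-1) + r(-11/14) + r(-4/7) + ...].
Sum ≈ 0.759.

0.759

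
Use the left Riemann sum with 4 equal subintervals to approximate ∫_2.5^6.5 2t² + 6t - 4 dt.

218

Δt = (6.5 − 2.5)/4 = 1.
Left endpoints: 2.5, 3.5, 4.5, 5.5.
f(2.5) = 23.5, f(3.5) = 41.5, f(4.5) = 63.5, f(5.5) = 89.5.
Sum = Δt · [f(2.5) + f(3.5) + f(4.5) + f(5.5)].
Sum = 218.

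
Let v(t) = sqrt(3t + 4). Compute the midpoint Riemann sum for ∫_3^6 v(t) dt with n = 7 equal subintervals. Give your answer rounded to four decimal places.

Δt = (6 − 3)/7 = 3/7.
Midpoints: 45/14, 51/14, 57/14, 4.5, 69/14, 75/14, 81/14.
v(45/14) ≈ 3.6936, v(51/14) ≈ 3.8638, v(57/14) ≈ 4.0267, v(4.5) ≈ 4.1833, v(69/14) ≈ 4.3342, v(75/14) ≈ 4.4801, v(81/14) ≈ 4.6214.
Sum = Δt · [v(45/14) + v(51/14) + v(57/14) + ...].
Sum ≈ 12.5156.

12.5156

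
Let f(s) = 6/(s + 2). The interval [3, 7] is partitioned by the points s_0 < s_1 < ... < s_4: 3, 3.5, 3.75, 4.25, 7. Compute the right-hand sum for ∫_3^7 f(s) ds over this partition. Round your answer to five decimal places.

Subinterval widths: 0.5, 0.25, 0.5, 2.75.
Right endpoints: 3.5, 3.75, 4.25, 7.
f(3.5) = 12/11, f(3.75) = 24/23, f(4.25) = 0.96, f(7) = 2/3.
Sum = Σ Δs_i · f(s_i).
Sum ≈ 3.11966.

3.11966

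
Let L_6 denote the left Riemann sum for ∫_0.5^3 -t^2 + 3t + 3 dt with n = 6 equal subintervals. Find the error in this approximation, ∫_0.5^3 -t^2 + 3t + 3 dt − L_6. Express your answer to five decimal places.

-0.18808

Exact integral: ∫_0.5^3 f(t) dt ≈ 11.6666667.
L_6 ≈ 11.8547454.
Error ≈ 11.6666667 − 11.8547454 ≈ -0.18808.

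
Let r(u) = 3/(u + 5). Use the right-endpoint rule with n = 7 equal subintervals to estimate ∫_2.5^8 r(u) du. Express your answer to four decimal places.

Δu = (8 − 2.5)/7 = 11/14.
Right endpoints: 23/7, 57/14, 34/7, 79/14, 45/7, 101/14, 8.
r(23/7) = 21/58, r(57/14) = 42/127, r(34/7) = 7/23, r(79/14) = 42/149, r(45/7) = 0.2625, r(101/14) = 14/57, r(8) = 3/13.
Sum = Δu · [r(23/7) + r(57/14) + r(34/7) + ...].
Sum ≈ 1.5855.

1.5855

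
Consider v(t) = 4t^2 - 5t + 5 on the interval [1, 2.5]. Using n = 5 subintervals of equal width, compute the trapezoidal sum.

13.965

Δt = (2.5 − 1)/5 = 0.3.
v(1) = 4, v(1.3) = 5.26, v(1.6) = 7.24, v(1.9) = 9.94, v(2.2) = 13.36, v(2.5) = 17.5.
T_5 = (Δt/2)·[v(t_0) + 2v(t_1) + ... + 2v(t_{4}) + v(t_5)].
Sum = 13.965.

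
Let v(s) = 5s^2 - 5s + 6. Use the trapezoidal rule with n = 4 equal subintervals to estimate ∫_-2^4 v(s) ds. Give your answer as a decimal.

137.25

Δs = (4 − (-2))/4 = 1.5.
v(-2) = 36, v(-0.5) = 9.75, v(1) = 6, v(2.5) = 24.75, v(4) = 66.
T_4 = (Δs/2)·[v(s_0) + 2v(s_1) + 2v(s_2) + 2v(s_3) + v(s_4)].
Sum = 137.25.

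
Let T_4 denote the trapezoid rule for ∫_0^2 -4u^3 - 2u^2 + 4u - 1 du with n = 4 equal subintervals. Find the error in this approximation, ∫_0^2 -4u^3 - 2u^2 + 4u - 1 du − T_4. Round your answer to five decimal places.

Exact integral: ∫_0^2 f(u) du ≈ -15.3333333.
T_4 = -16.5.
Error ≈ -15.3333333 − (-16.5) ≈ 1.16667.

1.16667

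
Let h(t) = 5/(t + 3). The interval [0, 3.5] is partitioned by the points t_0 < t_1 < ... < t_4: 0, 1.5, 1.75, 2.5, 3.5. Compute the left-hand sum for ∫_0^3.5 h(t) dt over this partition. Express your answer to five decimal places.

4.47634

Subinterval widths: 1.5, 0.25, 0.75, 1.
Left endpoints: 0, 1.5, 1.75, 2.5.
h(0) = 5/3, h(1.5) = 10/9, h(1.75) = 20/19, h(2.5) = 10/11.
Sum = Σ Δt_i · h(t_i).
Sum ≈ 4.47634.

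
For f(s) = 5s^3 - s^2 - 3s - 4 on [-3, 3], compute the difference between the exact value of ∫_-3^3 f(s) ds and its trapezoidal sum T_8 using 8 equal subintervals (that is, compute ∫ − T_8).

Exact integral: ∫_-3^3 f(s) ds = -42.
T_8 = -42.5625.
Error = -42 − (-42.5625) = 0.5625.

0.5625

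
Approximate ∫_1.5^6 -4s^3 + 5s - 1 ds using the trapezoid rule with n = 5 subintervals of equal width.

-1238.4

Δs = (6 − 1.5)/5 = 0.9.
f(1.5) = -7, f(2.4) = -44.296, f(3.3) = -128.248, f(4.2) = -276.352, f(5.1) = -506.104, f(6) = -835.
T_5 = (Δs/2)·[f(s_0) + 2f(s_1) + ... + 2f(s_{4}) + f(s_5)].
Sum = -1238.4.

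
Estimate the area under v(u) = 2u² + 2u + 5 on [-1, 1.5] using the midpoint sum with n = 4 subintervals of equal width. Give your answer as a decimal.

Δu = (1.5 − (-1))/4 = 0.625.
Midpoints: -0.6875, -0.0625, 0.5625, 1.1875.
v(-0.6875) = 4.5703125, v(-0.0625) = 4.8828125, v(0.5625) = 6.7578125, v(1.1875) = 10.1953125.
Sum = Δu · [v(-0.6875) + v(-0.0625) + v(0.5625) + v(1.1875)].
Sum = 16.50390625.

16.50390625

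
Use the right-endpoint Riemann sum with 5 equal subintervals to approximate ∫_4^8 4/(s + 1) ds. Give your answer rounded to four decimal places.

2.2148

Δs = (8 − 4)/5 = 0.8.
Right endpoints: 4.8, 5.6, 6.4, 7.2, 8.
f(4.8) = 20/29, f(5.6) = 20/33, f(6.4) = 20/37, f(7.2) = 20/41, f(8) = 4/9.
Sum = Δs · [f(4.8) + f(5.6) + f(6.4) + f(7.2) + f(8)].
Sum ≈ 2.2148.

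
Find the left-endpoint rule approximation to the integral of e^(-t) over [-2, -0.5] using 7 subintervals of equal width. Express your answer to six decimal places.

Δt = (-0.5 − (-2))/7 = 3/14.
Left endpoints: -2, -25/14, -11/7, -19/14, -8/7, -13/14, -5/7.
f(-2) ≈ 7.389056, f(-25/14) ≈ 5.963838, f(-11/7) ≈ 4.813520, f(-19/14) ≈ 3.885077, f(-8/7) ≈ 3.135715, f(-13/14) ≈ 2.530891, f(-5/7) ≈ 2.042727.
Sum = Δt · [f(-2) + f(-25/14) + f(-11/7) + ...].
Sum ≈ 6.377319.

6.377319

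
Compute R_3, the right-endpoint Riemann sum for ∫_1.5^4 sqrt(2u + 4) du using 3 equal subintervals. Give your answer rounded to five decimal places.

Δu = (4 − 1.5)/3 = 5/6.
Right endpoints: 7/3, 19/6, 4.
f(7/3) ≈ 2.94392, f(19/6) ≈ 3.21455, f(4) ≈ 3.46410.
Sum = Δu · [f(7/3) + f(19/6) + f(4)].
Sum ≈ 8.01881.

8.01881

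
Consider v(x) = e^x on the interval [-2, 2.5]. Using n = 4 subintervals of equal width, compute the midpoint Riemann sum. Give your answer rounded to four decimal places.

11.4346

Δx = (2.5 − (-2))/4 = 1.125.
Midpoints: -1.4375, -0.3125, 0.8125, 1.9375.
v(-1.4375) ≈ 0.2375, v(-0.3125) ≈ 0.7316, v(0.8125) ≈ 2.2535, v(1.9375) ≈ 6.9414.
Sum = Δx · [v(-1.4375) + v(-0.3125) + v(0.8125) + v(1.9375)].
Sum ≈ 11.4346.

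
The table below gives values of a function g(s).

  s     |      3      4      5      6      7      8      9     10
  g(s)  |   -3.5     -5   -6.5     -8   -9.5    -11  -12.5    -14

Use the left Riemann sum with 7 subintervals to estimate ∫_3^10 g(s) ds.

-56

Δs = 1.
Sum = 1·[(-3.5) + (-5) + (-6.5) + (-8) + (-9.5) + (-11) + (-12.5)] = -56.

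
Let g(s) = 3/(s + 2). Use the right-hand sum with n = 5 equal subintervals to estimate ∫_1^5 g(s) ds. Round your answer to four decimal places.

Δs = (5 − 1)/5 = 0.8.
Right endpoints: 1.8, 2.6, 3.4, 4.2, 5.
g(1.8) = 15/19, g(2.6) = 15/23, g(3.4) = 5/9, g(4.2) = 15/31, g(5) = 3/7.
Sum = Δs · [g(1.8) + g(2.6) + g(3.4) + g(4.2) + g(5)].
Sum ≈ 2.3277.

2.3277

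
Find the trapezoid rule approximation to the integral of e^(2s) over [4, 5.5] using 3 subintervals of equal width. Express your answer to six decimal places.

Δs = (5.5 − 4)/3 = 0.5.
f(4) ≈ 2980.957987, f(4.5) ≈ 8103.083928, f(5) ≈ 22026.465795, f(5.5) ≈ 59874.141715.
T_3 = (Δs/2)·[f(s_0) + 2f(s_1) + 2f(s_2) + f(s_3)].
Sum ≈ 30778.549787.

30778.549787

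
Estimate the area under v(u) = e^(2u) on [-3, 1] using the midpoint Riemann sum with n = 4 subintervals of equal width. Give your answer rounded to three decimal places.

Δu = (1 − (-3))/4 = 1.
Midpoints: -2.5, -1.5, -0.5, 0.5.
v(-2.5) ≈ 0.007, v(-1.5) ≈ 0.050, v(-0.5) ≈ 0.368, v(0.5) ≈ 2.718.
Sum = Δu · [v(-2.5) + v(-1.5) + v(-0.5) + v(0.5)].
Sum ≈ 3.143.

3.143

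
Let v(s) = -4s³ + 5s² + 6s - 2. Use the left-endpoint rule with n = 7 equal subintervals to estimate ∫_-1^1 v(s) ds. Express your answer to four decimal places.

Δs = (1 − (-1))/7 = 2/7.
Left endpoints: -1, -5/7, -3/7, -1/7, 1/7, 3/7, 5/7.
v(-1) = 1, v(-5/7) = -781/343, v(-3/7) = -1145/343, v(-1/7) = -941/343, v(1/7) = -361/343, v(3/7) = 403/343, v(5/7) = 1159/343.
Sum = Δs · [v(-1) + v(-5/7) + v(-3/7) + ...].
Sum ≈ -1.1020.

-1.1020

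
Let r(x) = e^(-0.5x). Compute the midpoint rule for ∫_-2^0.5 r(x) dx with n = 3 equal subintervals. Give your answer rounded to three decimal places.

3.851

Δx = (0.5 − (-2))/3 = 5/6.
Midpoints: -19/12, -0.75, 1/12.
r(-19/12) ≈ 2.207, r(-0.75) ≈ 1.455, r(1/12) ≈ 0.959.
Sum = Δx · [r(-19/12) + r(-0.75) + r(1/12)].
Sum ≈ 3.851.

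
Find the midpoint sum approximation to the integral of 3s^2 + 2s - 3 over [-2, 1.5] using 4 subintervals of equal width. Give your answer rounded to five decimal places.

-1.54492

Δs = (1.5 − (-2))/4 = 0.875.
Midpoints: -1.5625, -0.6875, 0.1875, 1.0625.
f(-1.5625) = 1.19921875, f(-0.6875) = -2.95703125, f(0.1875) = -2.51953125, f(1.0625) = 2.51171875.
Sum = Δs · [f(-1.5625) + f(-0.6875) + f(0.1875) + f(1.0625)].
Sum ≈ -1.54492.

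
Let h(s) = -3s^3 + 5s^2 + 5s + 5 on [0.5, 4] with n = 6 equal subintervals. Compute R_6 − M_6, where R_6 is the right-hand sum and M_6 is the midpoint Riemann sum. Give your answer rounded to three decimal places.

-32.358

R_6 ≈ -59.46455.
M_6 ≈ -27.10626.
R_6 − M_6 ≈ -32.358.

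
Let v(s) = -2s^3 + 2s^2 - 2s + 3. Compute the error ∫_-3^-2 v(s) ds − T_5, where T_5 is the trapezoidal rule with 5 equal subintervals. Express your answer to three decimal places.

Exact integral: ∫_-3^-2 v(s) ds ≈ 53.16667.
T_5 = 53.28.
Error ≈ 53.16667 − 53.28 ≈ -0.113.

-0.113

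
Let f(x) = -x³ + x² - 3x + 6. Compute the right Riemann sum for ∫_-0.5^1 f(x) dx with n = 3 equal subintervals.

Δx = (1 − (-0.5))/3 = 0.5.
Right endpoints: 0, 0.5, 1.
f(0) = 6, f(0.5) = 4.625, f(1) = 3.
Sum = Δx · [f(0) + f(0.5) + f(1)].
Sum = 6.8125.

6.8125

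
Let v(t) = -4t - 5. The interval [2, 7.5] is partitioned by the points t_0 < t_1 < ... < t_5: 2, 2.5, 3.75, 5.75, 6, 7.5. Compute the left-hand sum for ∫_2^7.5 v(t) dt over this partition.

-115.75

Subinterval widths: 0.5, 1.25, 2, 0.25, 1.5.
Left endpoints: 2, 2.5, 3.75, 5.75, 6.
v(2) = -13, v(2.5) = -15, v(3.75) = -20, v(5.75) = -28, v(6) = -29.
Sum = Σ Δt_i · v(t_i).
Sum = -115.75.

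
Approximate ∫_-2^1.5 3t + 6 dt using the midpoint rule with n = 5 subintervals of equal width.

Δt = (1.5 − (-2))/5 = 0.7.
Midpoints: -1.65, -0.95, -0.25, 0.45, 1.15.
f(-1.65) = 1.05, f(-0.95) = 3.15, f(-0.25) = 5.25, f(0.45) = 7.35, f(1.15) = 9.45.
Sum = Δt · [f(-1.65) + f(-0.95) + f(-0.25) + f(0.45) + f(1.15)].
Sum = 18.375.

18.375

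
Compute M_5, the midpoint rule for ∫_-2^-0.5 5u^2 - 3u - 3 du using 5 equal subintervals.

Δu = (-0.5 − (-2))/5 = 0.3.
Midpoints: -1.85, -1.55, -1.25, -0.95, -0.65.
f(-1.85) = 19.6625, f(-1.55) = 13.6625, f(-1.25) = 8.5625, f(-0.95) = 4.3625, f(-0.65) = 1.0625.
Sum = Δu · [f(-1.85) + f(-1.55) + f(-1.25) + f(-0.95) + f(-0.65)].
Sum = 14.19375.

14.19375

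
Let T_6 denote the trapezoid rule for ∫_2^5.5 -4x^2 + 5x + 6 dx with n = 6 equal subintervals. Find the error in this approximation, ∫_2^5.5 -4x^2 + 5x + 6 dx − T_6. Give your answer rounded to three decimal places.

0.794

Exact integral: ∫_2^5.5 f(x) dx ≈ -124.54167.
T_6 ≈ -125.33565.
Error ≈ -124.54167 − (-125.33565) ≈ 0.794.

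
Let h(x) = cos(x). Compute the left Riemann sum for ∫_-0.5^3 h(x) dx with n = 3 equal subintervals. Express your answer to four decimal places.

1.6379

Δx = (3 − (-0.5))/3 = 7/6.
Left endpoints: -0.5, 2/3, 11/6.
h(-0.5) ≈ 0.8776, h(2/3) ≈ 0.7859, h(11/6) ≈ -0.2595.
Sum = Δx · [h(-0.5) + h(2/3) + h(11/6)].
Sum ≈ 1.6379.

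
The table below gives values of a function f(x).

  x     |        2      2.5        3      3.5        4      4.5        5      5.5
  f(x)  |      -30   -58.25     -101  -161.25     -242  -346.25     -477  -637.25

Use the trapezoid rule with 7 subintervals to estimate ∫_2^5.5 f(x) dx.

Δx = 0.5.
T_7 = (0.5/2)·[(-30) + 2·(-58.25) + 2·(-101) + 2·(-161.25) + 2·(-242) + 2·(-346.25) + 2·(-477) + (-637.25)] = -859.6875.

-859.6875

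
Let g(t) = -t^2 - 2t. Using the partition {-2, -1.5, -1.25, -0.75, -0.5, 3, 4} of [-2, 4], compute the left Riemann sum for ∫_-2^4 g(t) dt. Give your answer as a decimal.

-11.484375

Subinterval widths: 0.5, 0.25, 0.5, 0.25, 3.5, 1.
Left endpoints: -2, -1.5, -1.25, -0.75, -0.5, 3.
g(-2) = 0, g(-1.5) = 0.75, g(-1.25) = 0.9375, g(-0.75) = 0.9375, g(-0.5) = 0.75, g(3) = -15.
Sum = Σ Δt_i · g(t_i).
Sum = -11.484375.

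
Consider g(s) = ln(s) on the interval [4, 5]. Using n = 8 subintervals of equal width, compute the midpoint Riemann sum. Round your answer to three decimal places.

1.502

Δs = (5 − 4)/8 = 0.125.
Midpoints: 4.0625, 4.1875, 4.3125, 4.4375, 4.5625, 4.6875, 4.8125, 4.9375.
g(4.0625) ≈ 1.402, g(4.1875) ≈ 1.432, g(4.3125) ≈ 1.462, g(4.4375) ≈ 1.490, g(4.5625) ≈ 1.518, g(4.6875) ≈ 1.545, g(4.8125) ≈ 1.571, g(4.9375) ≈ 1.597.
Sum = Δs · [g(4.0625) + g(4.1875) + g(4.3125) + ...].
Sum ≈ 1.502.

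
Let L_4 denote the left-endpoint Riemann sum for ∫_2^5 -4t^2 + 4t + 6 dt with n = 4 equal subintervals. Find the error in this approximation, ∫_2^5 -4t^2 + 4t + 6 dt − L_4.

-25.875

Exact integral: ∫_2^5 f(t) dt = -96.
L_4 = -70.125.
Error = -96 − (-70.125) = -25.875.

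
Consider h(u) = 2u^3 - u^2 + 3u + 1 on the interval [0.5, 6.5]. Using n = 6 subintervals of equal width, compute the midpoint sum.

860

Δu = (6.5 − 0.5)/6 = 1.
Midpoints: 1, 2, 3, 4, 5, 6.
h(1) = 5, h(2) = 19, h(3) = 55, h(4) = 125, h(5) = 241, h(6) = 415.
Sum = Δu · [h(1) + h(2) + h(3) + ...].
Sum = 860.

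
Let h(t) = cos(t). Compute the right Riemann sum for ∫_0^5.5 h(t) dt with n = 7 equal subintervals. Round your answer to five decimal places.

-0.78332

Δt = (5.5 − 0)/7 = 11/14.
Right endpoints: 11/14, 11/7, 33/14, 22/7, 55/14, 33/7, 5.5.
h(11/14) ≈ 0.70688, h(11/7) ≈ -0.00063, h(33/14) ≈ -0.70778, h(22/7) ≈ -1.00000, h(55/14) ≈ -0.70599, h(33/7) ≈ 0.00190, h(5.5) ≈ 0.70867.
Sum = Δt · [h(11/14) + h(11/7) + h(33/14) + ...].
Sum ≈ -0.78332.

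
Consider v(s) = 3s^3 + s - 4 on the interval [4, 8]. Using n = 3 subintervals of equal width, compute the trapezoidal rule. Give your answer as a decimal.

Δs = (8 − 4)/3 = 4/3.
v(4) = 192, v(16/3) = 4108/9, v(20/3) = 8024/9, v(8) = 1540.
T_3 = (Δs/2)·[v(s_0) + 2v(s_1) + 2v(s_2) + v(s_3)].
Sum = 2952.

2952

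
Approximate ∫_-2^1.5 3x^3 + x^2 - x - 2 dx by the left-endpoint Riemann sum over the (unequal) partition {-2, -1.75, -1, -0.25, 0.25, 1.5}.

-20.7421875

Subinterval widths: 0.25, 0.75, 0.75, 0.5, 1.25.
Left endpoints: -2, -1.75, -1, -0.25, 0.25.
f(-2) = -20, f(-1.75) = -13.265625, f(-1) = -3, f(-0.25) = -1.734375, f(0.25) = -2.140625.
Sum = Σ Δx_i · f(x_i).
Sum = -20.7421875.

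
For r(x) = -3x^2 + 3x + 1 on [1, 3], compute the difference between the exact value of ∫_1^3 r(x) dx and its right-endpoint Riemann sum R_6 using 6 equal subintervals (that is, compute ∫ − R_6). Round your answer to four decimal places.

Exact integral: ∫_1^3 r(x) dx = -12.
R_6 ≈ -15.111111.
Error ≈ -12 − (-15.111111) ≈ 3.1111.

3.1111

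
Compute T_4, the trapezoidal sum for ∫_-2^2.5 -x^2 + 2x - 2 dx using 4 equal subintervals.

-15.57421875

Δx = (2.5 − (-2))/4 = 1.125.
f(-2) = -10, f(-0.875) = -4.515625, f(0.25) = -1.5625, f(1.375) = -1.140625, f(2.5) = -3.25.
T_4 = (Δx/2)·[f(x_0) + 2f(x_1) + 2f(x_2) + 2f(x_3) + f(x_4)].
Sum = -15.57421875.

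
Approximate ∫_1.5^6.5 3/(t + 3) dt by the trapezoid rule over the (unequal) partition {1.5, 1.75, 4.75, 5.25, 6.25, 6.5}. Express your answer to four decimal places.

Subinterval widths: 0.25, 3, 0.5, 1, 0.25.
f(1.5) = 2/3, f(1.75) = 12/19, f(4.75) = 12/31, f(5.25) = 4/11, f(6.25) = 12/37, f(6.5) = 6/19.
On each subinterval the trapezoid contributes (Δt_i/2)·[f(t_{i-1}) + f(t_i)].
Sum ≈ 2.3020.

2.3020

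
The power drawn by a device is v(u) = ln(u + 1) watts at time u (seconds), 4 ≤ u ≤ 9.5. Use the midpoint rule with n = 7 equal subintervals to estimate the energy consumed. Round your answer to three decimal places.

Δu = (9.5 − 4)/7 = 11/14.
Midpoints: 123/28, 145/28, 167/28, 6.75, 211/28, 233/28, 255/28.
v(123/28) ≈ 1.685, v(145/28) ≈ 1.821, v(167/28) ≈ 1.941, v(6.75) ≈ 2.048, v(211/28) ≈ 2.144, v(233/28) ≈ 2.232, v(255/28) ≈ 2.313.
Sum = Δu · [v(123/28) + v(145/28) + v(167/28) + ...].
Sum ≈ 11.145.

11.145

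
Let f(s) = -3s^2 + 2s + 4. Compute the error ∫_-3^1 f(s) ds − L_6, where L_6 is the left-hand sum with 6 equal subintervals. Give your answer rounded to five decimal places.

Exact integral: ∫_-3^1 f(s) ds = -20.
L_6 ≈ -31.5555556.
Error ≈ -20 − (-31.5555556) ≈ 11.55556.

11.55556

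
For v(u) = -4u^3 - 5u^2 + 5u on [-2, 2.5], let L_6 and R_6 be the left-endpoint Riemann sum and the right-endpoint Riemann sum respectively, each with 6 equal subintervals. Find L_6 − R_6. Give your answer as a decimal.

L_6 = -28.96875.
R_6 = -91.40625.
L_6 − R_6 = 62.4375.

62.4375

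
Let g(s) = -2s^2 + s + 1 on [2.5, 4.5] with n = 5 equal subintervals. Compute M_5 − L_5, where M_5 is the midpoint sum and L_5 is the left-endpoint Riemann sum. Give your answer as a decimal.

-5.04

M_5 = -41.28.
L_5 = -36.24.
M_5 − L_5 = -5.04.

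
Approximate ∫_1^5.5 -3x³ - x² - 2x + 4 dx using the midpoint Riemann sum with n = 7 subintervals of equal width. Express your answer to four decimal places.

Δx = (5.5 − 1)/7 = 9/14.
Midpoints: 37/28, 55/28, 73/28, 3.25, 109/28, 127/28, 145/28.
f(37/28) = -160499/21952, f(55/28) = -582257/21952, f(73/28) = -1342919/21952, f(3.25) = -116.046875, f(109/28) = -4300859/21952, f(127/28) = -6708089/21952, f(145/28) = -9874127/21952.
Sum = Δx · [f(37/28) + f(55/28) + f(73/28) + ...].
Sum ≈ -747.2339.

-747.2339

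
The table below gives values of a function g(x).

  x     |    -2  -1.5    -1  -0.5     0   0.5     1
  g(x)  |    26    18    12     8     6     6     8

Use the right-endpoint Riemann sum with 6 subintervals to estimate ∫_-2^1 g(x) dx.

29

Δx = 0.5.
Sum = 0.5·[18 + 12 + 8 + 6 + 6 + 8] = 29.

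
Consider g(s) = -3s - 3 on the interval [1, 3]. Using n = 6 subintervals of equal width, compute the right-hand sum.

-19

Δs = (3 − 1)/6 = 1/3.
Right endpoints: 4/3, 5/3, 2, 7/3, 8/3, 3.
g(4/3) = -7, g(5/3) = -8, g(2) = -9, g(7/3) = -10, g(8/3) = -11, g(3) = -12.
Sum = Δs · [g(4/3) + g(5/3) + g(2) + ...].
Sum = -19.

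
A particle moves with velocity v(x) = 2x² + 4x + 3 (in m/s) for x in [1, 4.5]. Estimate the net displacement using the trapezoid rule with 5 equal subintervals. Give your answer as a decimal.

Δx = (4.5 − 1)/5 = 0.7.
v(1) = 9, v(1.7) = 15.58, v(2.4) = 24.12, v(3.1) = 34.62, v(3.8) = 47.08, v(4.5) = 61.5.
T_5 = (Δx/2)·[v(x_0) + 2v(x_1) + ... + 2v(x_{4}) + v(x_5)].
Sum = 109.655.

109.655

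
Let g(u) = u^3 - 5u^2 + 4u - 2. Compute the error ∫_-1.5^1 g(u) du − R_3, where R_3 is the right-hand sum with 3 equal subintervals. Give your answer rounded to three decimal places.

-6.930

Exact integral: ∫_-1.5^1 g(u) du ≈ -15.80729.
R_3 ≈ -8.87731.
Error ≈ -15.80729 − (-8.87731) ≈ -6.930.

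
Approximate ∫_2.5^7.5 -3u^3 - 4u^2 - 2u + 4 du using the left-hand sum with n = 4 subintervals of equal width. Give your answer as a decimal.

Δu = (7.5 − 2.5)/4 = 1.25.
Left endpoints: 2.5, 3.75, 5, 6.25.
f(2.5) = -72.875, f(3.75) = -217.953125, f(5) = -481, f(6.25) = -897.171875.
Sum = Δu · [f(2.5) + f(3.75) + f(5) + f(6.25)].
Sum = -2086.25.

-2086.25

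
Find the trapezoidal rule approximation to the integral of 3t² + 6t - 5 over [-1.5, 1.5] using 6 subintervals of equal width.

Δt = (1.5 − (-1.5))/6 = 0.5.
f(-1.5) = -7.25, f(-1) = -8, f(-0.5) = -7.25, f(0) = -5, f(0.5) = -1.25, f(1) = 4, f(1.5) = 10.75.
T_6 = (Δt/2)·[f(t_0) + 2f(t_1) + ... + 2f(t_{5}) + f(t_6)].
Sum = -7.875.

-7.875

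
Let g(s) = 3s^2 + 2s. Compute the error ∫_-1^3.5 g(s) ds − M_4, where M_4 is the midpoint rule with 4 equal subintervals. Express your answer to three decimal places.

1.424

Exact integral: ∫_-1^3.5 g(s) ds = 55.125.
M_4 ≈ 53.70117.
Error ≈ 55.125 − 53.70117 ≈ 1.424.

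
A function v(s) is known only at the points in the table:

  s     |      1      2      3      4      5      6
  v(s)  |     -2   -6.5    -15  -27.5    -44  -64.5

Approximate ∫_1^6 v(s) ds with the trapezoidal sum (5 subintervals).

-126.25

Δs = 1.
T_5 = (1/2)·[(-2) + 2·(-6.5) + 2·(-15) + 2·(-27.5) + 2·(-44) + (-64.5)] = -126.25.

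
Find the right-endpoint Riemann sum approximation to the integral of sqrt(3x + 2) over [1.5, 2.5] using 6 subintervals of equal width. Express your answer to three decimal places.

2.868

Δx = (2.5 − 1.5)/6 = 1/6.
Right endpoints: 5/3, 11/6, 2, 13/6, 7/3, 2.5.
f(5/3) ≈ 2.646, f(11/6) ≈ 2.739, f(2) ≈ 2.828, f(13/6) ≈ 2.915, f(7/3) ≈ 3.000, f(2.5) ≈ 3.082.
Sum = Δx · [f(5/3) + f(11/6) + f(2) + ...].
Sum ≈ 2.868.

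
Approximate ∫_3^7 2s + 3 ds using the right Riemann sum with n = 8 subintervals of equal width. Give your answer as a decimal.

Δs = (7 − 3)/8 = 0.5.
Right endpoints: 3.5, 4, 4.5, 5, 5.5, 6, 6.5, 7.
f(3.5) = 10, f(4) = 11, f(4.5) = 12, f(5) = 13, f(5.5) = 14, f(6) = 15, f(6.5) = 16, f(7) = 17.
Sum = Δs · [f(3.5) + f(4) + f(4.5) + ...].
Sum = 54.

54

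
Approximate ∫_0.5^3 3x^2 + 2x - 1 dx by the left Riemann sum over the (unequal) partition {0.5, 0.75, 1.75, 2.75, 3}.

Subinterval widths: 0.25, 1, 1, 0.25.
Left endpoints: 0.5, 0.75, 1.75, 2.75.
f(0.5) = 0.75, f(0.75) = 2.1875, f(1.75) = 11.6875, f(2.75) = 27.1875.
Sum = Σ Δx_i · f(x_i).
Sum = 20.859375.

20.859375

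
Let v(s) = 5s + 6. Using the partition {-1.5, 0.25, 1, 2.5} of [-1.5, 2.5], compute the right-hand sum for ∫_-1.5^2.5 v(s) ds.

Subinterval widths: 1.75, 0.75, 1.5.
Right endpoints: 0.25, 1, 2.5.
v(0.25) = 7.25, v(1) = 11, v(2.5) = 18.5.
Sum = Σ Δs_i · v(s_i).
Sum = 48.6875.

48.6875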